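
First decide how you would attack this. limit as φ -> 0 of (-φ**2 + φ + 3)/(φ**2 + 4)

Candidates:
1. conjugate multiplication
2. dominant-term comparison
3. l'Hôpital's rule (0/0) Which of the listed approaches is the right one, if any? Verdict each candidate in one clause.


Best approach: no special technique — the function is continuous at 0; evaluation is itself the limit, no machinery required.
- conjugate multiplication: no difference of divergent radicals appears, so rationalizing has nothing to cancel.
- dominant-term comparison — this limit is not decided by comparing polynomial growth at infinity.
- l'Hôpital's rule (0/0) — evaluation at the point is determinate, so the rule has nothing to repair.


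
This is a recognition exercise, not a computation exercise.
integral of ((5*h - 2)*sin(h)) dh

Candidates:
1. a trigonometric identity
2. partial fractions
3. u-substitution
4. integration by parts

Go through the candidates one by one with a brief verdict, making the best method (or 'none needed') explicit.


Verdict: integration by parts — a polynomial 5*h - 2 against the kernel sin(h) is the signature bounded-ladder case for integration by parts.
- a trigonometric identity: there is no trigonometric structure whose rewriting would simplify the integrand.
- partial fractions — there is no rational-function structure to decompose.
- u-substitution: no subexpression of the integrand pairs with its own derivative as a factor — individual terms may offer their own substitutions, but any change of variable covering the whole integral would have to be constructed from outside the expression.
- integration by parts: applicable, and directly so.


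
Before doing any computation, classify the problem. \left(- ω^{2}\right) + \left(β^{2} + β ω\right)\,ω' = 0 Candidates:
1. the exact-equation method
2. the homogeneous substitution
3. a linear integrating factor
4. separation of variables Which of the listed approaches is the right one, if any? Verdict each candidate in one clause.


Diagnosis: the homogeneous substitution — solved for the derivative, the right side is unchanged under scaling β and ω together — it depends only on the ratio ω/β, so substitute a single ratio variable. Suitably rearranged — at times with the variables' roles exchanged — this doubles as a Bernoulli equation; the homogeneous reading needs no such setup.
- the exact-equation method — the mixed partial derivatives differ, so the left side is not a total differential.
- the homogeneous substitution: applicable, and directly so.
- a linear integrating factor — the unknown enters nonlinearly (through a power, a denominator, or a transcendental function), which the linear integrating-factor recipe cannot absorb as-is — any repair would come from a preliminary substitution, not the factor.
- separation of variables — no division isolates the independent variable from the unknown.


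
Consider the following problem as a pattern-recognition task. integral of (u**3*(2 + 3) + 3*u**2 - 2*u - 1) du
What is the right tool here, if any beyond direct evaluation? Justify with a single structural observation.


Method: no special technique — the integrand is a sum of constant multiples of powers of u — integrate term by term.


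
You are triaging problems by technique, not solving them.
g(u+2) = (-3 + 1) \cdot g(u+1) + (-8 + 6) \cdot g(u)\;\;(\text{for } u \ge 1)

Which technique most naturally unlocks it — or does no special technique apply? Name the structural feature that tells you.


Verdict: the characteristic-root method — every coefficient is a fixed number and the forcing is zero — substitute r^u and read off the root equation.


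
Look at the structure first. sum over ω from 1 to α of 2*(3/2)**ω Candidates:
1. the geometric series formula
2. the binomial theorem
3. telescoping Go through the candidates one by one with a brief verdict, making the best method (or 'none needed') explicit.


Diagnosis: the geometric series formula — the ratio of consecutive terms is the constant 3/2, independent of the index — a geometric sum.
- the geometric series formula: yes — fits the structure here.
- the binomial theorem — there is no sum-raised-to-a-power identity hiding in these terms.
- telescoping: computed from the summand as displayed, the partial sums build up without the pairwise collapse telescoping exploits.


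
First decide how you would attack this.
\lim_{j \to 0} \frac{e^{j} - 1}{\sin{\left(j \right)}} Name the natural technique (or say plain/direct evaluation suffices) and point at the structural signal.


Verdict: l'Hôpital's rule (0/0) — plug in 0: top and bottom both hit zero, so differentiate each and retry. A first-order expansion at the point is an equally standard path; the rule packages it.


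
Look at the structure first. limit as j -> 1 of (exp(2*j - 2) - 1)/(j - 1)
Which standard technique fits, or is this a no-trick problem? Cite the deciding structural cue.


Method: l'Hôpital's rule (0/0) — the 0/0 form at 1 is the signature situation for l'Hôpital's rule. A local series expansion at the point resolves it as well; the rule is the packaged version of that step.


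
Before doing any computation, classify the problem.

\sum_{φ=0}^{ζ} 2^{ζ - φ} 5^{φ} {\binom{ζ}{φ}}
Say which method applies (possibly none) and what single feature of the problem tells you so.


Verdict: the binomial theorem — the summand is term φ of a binomial expansion in 5 and 2; the whole sum is a single power.


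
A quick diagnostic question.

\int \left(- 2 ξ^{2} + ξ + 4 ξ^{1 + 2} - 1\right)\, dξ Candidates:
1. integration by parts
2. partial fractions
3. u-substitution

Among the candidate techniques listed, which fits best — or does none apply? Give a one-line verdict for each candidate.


Verdict: no special technique — every term is a constant multiple of a power of ξ; term-wise power-rule integration needs no preliminary transformation.
- integration by parts — parts would only shuffle a directly integrable integrand.
- partial fractions — the expression is not a ratio of polynomials that decomposes further.
- u-substitution — any workable substitution here is cosmetic — the integrand is already in directly integrable form.


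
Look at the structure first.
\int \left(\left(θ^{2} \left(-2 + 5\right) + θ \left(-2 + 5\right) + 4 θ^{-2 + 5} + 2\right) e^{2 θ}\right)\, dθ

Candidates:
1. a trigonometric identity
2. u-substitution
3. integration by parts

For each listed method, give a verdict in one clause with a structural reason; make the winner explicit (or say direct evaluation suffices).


Best approach: integration by parts — differentiate (θ^{2} \left(-2 + 5\right) + θ \left(-2 + 5\right) + 4 θ^{-2 + 5} + 2), integrate e^{2 θ}: each pass lowers the polynomial degree, so parts terminates.
- a trigonometric identity — with no trigonometric functions present, identity rewriting has no target.
- u-substitution — no subexpression of the integrand pairs with its own derivative as a factor — individual terms may offer their own substitutions, but any change of variable covering the whole integral would have to be constructed from outside the expression.
- integration by parts — yes, a natural case for it.


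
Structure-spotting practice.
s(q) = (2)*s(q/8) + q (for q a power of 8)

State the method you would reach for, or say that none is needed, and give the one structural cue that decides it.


Diagnosis: the master substitution — the index is divided (q/8), not shifted — substitute q = 8^m to straighten it into a shift recurrence.


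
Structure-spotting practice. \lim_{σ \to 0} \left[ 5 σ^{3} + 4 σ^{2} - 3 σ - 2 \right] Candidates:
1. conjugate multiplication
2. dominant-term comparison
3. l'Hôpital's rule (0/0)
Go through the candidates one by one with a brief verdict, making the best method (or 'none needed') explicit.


Diagnosis: no special technique — no zero denominators, no indeterminate clash at 0 — substitute and read off the value.
- conjugate multiplication: multiplying by a conjugate would not remove any indeterminacy here.
- dominant-term comparison — this limit is not decided by comparing polynomial growth at infinity.
- l'Hôpital's rule (0/0) — substituting the point produces a determinate value, not a 0 over 0 clash.


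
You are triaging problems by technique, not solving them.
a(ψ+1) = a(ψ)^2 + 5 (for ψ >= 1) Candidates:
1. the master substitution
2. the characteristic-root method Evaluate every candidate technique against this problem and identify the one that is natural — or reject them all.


Method: no special technique — this one you iterate or analyze qualitatively: the nonlinearity defeats linear solution methods.
- the master substitution — the recursion steps by a constant offset, so exponential reindexing is pointless.
- the characteristic-root method — nonlinearity rules out exponential-mode superposition from the start.


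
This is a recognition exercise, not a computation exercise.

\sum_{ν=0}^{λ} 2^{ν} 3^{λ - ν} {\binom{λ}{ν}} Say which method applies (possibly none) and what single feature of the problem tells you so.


Method: the binomial theorem — the summand is term ν of a binomial expansion in 2 and 3; the whole sum is a single power.


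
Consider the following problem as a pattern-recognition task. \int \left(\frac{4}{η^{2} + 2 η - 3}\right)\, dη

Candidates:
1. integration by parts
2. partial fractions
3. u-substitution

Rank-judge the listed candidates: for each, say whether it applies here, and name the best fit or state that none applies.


Diagnosis: partial fractions — break η^{2} + 2 η - 3 into its roots and the integral splits into logarithm-sized bites.
- integration by parts — the integrand does not split as a nonconstant polynomial times an exp, sine, cosine of a linear argument, or logarithm — no polynomial-kernel parts product to differentiate one side of.
- partial fractions: applicable, and directly so.
- u-substitution — no subexpression of the integrand serves as a whole-integral substitution inner — individual terms may offer their own, but none carries its derivative as a factor of the full integrand; a working change of variable would have to be constructed from outside the expression.


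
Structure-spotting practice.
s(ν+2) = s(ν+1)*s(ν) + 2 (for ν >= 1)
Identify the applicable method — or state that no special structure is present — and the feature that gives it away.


Diagnosis: no special technique — no ansatz, no master substitution, no summation factor survives the nonlinearity here.


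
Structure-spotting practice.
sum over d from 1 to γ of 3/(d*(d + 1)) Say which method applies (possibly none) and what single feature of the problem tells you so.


Method: telescoping — 3/(d*(d + 1)) hides a difference of shifted reciprocals — decompose it and the middle of the sum vanishes.


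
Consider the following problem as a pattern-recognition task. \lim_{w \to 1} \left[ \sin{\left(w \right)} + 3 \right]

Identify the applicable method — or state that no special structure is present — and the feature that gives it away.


Method: no special technique — the expression is continuous at 1 — substitute and evaluate; no indeterminate form appears.


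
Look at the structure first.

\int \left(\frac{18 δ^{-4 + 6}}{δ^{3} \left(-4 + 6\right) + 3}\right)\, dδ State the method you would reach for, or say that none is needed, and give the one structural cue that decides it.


Method: u-substitution — the only nontrivial dependence routes through (δ^{3} \left(-4 + 6\right) + 3), whose derivative supplies the leftover factor up to a constant multiple — u = (δ^{3} \left(-4 + 6\right) + 3) flattens it.


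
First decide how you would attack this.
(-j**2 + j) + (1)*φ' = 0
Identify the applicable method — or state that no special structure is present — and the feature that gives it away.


Method: no special technique — the slope is a function of j alone, so integrate both sides directly.


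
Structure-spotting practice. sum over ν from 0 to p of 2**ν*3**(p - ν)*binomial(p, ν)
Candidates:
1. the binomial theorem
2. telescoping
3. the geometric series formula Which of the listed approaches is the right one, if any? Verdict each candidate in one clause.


Technique: the binomial theorem — binomial(p, ν) weighting matched powers of 2 and 3 is the expanded form of (2 + 3)^p — fold it back up.
- the binomial theorem — applicable, and directly so.
- telescoping: neither a shifted-difference shape nor integer-spaced poles are present.
- the geometric series formula: the ratio of consecutive terms depends on the index.


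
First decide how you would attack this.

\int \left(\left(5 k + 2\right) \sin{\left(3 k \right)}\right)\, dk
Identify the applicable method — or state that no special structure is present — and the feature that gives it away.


Method: integration by parts — a polynomial 5 k + 2 against the kernel \sin{\left(3 k \right)} is the signature bounded-ladder case for integration by parts.


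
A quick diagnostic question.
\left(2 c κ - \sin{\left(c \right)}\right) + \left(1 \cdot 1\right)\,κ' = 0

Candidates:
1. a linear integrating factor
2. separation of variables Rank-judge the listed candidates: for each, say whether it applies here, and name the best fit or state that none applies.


Verdict: a linear integrating factor — first power of κ, nonzero forcing: the integrating-factor recipe applies verbatim with p = 2 c.
- a linear integrating factor: yes — fits the structure here.
- separation of variables — the two dependences are entangled, not a clean product of one-variable pieces.


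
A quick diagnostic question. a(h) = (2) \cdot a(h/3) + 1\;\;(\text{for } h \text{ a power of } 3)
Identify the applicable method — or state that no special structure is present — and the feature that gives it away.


Verdict: the master substitution — the argument shrinks by the factor 3, so measure the index on a logarithmic scale and the recursion becomes a shift.


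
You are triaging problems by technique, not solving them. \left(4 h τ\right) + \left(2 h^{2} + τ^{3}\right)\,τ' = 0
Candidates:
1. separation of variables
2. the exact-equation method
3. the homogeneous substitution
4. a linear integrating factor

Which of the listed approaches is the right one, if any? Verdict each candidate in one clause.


Diagnosis: the exact-equation method — the cross partial derivatives of 4 h τ and 2 h^{2} + τ^{3} agree, so the left side is the total differential of one potential in h and τ.
- separation of variables — no algebra isolates the independent variable on one side and the unknown on the other.
- the exact-equation method: yes, a natural case for it.
- the homogeneous substitution: rescaling both variables together changes the slope, so no ratio substitution collapses it.
- a linear integrating factor: a nonlinear term in the unknown puts this outside the integrating-factor template.


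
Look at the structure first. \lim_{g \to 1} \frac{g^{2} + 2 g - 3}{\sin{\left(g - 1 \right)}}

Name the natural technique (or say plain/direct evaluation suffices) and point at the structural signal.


Technique: l'Hôpital's rule (0/0) — substituting 1 gives 0 over 0; differentiate top and bottom once and re-evaluate. A local series expansion at the point resolves it as well; the rule is the packaged version of that step.


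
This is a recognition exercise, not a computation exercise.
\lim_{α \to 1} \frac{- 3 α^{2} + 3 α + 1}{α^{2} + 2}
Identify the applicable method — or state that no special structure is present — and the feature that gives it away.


Best approach: no special technique — no denominator vanishes and nothing blows up at 1: direct substitution is the whole computation.


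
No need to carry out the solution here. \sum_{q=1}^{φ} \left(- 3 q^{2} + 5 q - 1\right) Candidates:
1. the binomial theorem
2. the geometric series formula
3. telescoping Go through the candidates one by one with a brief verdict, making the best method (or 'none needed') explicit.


Diagnosis: no special technique — no cancellation, no constant ratio, no binomial weights — just polynomial terms summed directly.
- the binomial theorem: no binomial coefficients pair up with complementary powers here.
- the geometric series formula: there is no constant term-to-term ratio.
- telescoping: as presented, consecutive terms share no shifted copy to cancel against — no rewrite is on display to change that.


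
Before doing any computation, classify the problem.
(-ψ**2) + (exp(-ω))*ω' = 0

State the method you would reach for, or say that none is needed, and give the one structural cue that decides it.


Diagnosis: separation of variables — solved for the derivative, the right side splits multiplicatively into a function of each variable alone — divide and integrate each side. The equation is exact as it stands too — a potential function exists — though separation reads the split structure directly.


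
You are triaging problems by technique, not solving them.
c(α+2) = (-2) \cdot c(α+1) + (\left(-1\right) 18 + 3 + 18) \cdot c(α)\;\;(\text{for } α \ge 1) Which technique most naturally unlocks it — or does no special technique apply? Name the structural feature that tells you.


Best approach: the characteristic-root method — because shifting α leaves the equation's coefficients unchanged, exponential trials reduce it to algebra.


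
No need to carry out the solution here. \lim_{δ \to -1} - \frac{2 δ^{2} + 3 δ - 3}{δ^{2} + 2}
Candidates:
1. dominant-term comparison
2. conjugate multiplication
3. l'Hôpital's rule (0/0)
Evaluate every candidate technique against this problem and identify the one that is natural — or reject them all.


Method: no special technique — no zero denominators, no indeterminate clash at -1 — substitute and read off the value.
- dominant-term comparison — no dominant-degree comparison decides it.
- conjugate multiplication: multiplying by a conjugate would not remove any indeterminacy here.
- l'Hôpital's rule (0/0): substituting the point produces a determinate value, not a 0 over 0 clash.


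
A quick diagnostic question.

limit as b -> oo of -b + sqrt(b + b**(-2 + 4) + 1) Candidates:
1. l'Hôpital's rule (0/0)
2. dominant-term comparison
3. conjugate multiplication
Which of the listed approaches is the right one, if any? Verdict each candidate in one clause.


Diagnosis: conjugate multiplication — the difference sqrt(b + b**(-2 + 4) + 1) - b is an ∞ − ∞ stalemate; its conjugate partner breaks the tie.
- l'Hôpital's rule (0/0): no quotient structure at all: the clash is ∞ minus ∞, which rationalizing converts into a tractable ratio.
- dominant-term comparison: leading-power comparison does not apply to this form.
- conjugate multiplication: applicable, and directly so.


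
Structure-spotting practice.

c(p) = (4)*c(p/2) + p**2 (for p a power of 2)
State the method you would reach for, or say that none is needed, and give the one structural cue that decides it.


Technique: the master substitution — index division is the fingerprint: p/2 in the recursive call means substitute p = 2^m.


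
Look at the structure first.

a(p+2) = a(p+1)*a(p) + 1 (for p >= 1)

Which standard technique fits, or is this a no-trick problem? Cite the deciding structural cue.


Best approach: no special technique — this one you iterate or analyze qualitatively: the nonlinearity defeats linear solution methods.


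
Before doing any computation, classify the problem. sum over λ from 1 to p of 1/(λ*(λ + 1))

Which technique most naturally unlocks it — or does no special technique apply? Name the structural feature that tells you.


Best approach: telescoping — 1/(λ*(λ + 1)) decomposes into shift-paired simple fractions; the series telescopes to finitely many boundary pieces.


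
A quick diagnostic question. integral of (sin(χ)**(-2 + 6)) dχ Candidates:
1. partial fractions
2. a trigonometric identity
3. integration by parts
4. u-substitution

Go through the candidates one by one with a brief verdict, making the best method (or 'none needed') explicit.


Verdict: a trigonometric identity — sin(χ)**(-2 + 6) calls for power reduction: rewrite via double angles before any antiderivative is attempted.
- partial fractions: there is no rational-function structure to decompose.
- a trigonometric identity — applicable, and directly so.
- integration by parts — not the fit here: there is no polynomial factor to ladder down — parts can still close the trigonometric product by recursion, though the identity rewrite is the direct route.
- u-substitution: no subexpression of the integrand serves as a whole-integral substitution inner — individual terms may offer their own, but none carries its derivative as a factor of the full integrand; a working change of variable would have to be constructed from outside the expression.


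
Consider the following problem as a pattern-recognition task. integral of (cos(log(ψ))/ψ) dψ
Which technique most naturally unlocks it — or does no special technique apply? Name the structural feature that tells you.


Verdict: u-substitution — structure check: outer function, inner expression log(ψ), inner derivative as a factor — the classic u = log(ψ) pattern.


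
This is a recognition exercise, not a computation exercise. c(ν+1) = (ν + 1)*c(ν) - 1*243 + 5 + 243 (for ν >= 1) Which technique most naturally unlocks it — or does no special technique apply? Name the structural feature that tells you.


Method: a summation factor — one step of memory with a weight ν + 1 that changes as the index grows — the summation-factor construction is built for this.


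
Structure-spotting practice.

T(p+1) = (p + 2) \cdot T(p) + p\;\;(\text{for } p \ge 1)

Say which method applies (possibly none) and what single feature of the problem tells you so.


Method: a summation factor — the coefficient p + 2 drifts with the index, so no fixed root exists; normalizing by the cumulative product telescopes it.


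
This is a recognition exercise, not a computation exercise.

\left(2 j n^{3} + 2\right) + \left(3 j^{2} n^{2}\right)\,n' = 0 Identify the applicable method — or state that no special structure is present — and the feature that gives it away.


Verdict: the exact-equation method — take the mixed partials of 2 j n^{3} + 2 and 3 j^{2} n^{2}: they are equal, which certifies an exact differential.


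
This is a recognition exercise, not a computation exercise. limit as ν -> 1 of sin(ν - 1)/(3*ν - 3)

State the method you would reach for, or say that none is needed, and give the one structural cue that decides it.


Method: l'Hôpital's rule (0/0) — the 0/0 form at 1 is the signature situation for l'Hôpital's rule. A local series expansion at the point resolves it as well; the rule is the packaged version of that step.


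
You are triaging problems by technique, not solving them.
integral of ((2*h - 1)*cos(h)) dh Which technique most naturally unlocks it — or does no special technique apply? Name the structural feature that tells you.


Best approach: integration by parts — differentiate 2*h - 1, integrate cos(h): each pass lowers the polynomial degree, so parts terminates.


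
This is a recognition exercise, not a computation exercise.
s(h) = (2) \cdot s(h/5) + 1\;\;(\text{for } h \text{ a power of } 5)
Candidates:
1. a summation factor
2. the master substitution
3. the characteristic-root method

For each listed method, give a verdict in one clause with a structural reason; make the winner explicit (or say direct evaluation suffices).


Best approach: the master substitution — the argument shrinks by the factor 5, so measure the index on a logarithmic scale and the recursion becomes a shift.
- a summation factor: a divided-index call is outside the fixed-shift first-order family a summation factor normalizes.
- the master substitution: yes — fits the structure here.
- the characteristic-root method: a divided-index call is not the fixed-shift linear shape that characteristic roots solve.


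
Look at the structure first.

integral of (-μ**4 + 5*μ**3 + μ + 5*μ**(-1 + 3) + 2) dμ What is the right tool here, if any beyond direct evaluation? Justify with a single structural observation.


Method: no special technique — the integrand is a sum of constant multiples of powers of μ — integrate term by term.


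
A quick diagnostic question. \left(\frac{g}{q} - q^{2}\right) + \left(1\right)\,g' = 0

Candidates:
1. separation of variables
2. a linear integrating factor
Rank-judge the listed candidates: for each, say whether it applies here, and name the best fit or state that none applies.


Diagnosis: a linear integrating factor — linear in the unknown with genuine forcing: multiply through by the exponential of the integrated coefficient and the left side closes into one derivative.
- separation of variables: no algebra isolates the independent variable on one side and the unknown on the other.
- a linear integrating factor: applies; the problem has the shape this method handles.


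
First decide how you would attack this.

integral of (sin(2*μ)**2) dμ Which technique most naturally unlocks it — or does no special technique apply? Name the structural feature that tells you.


Method: a trigonometric identity — the exponent on sin(2*μ)**2 is even — the power-reduction identity is the standard preprocessing step.


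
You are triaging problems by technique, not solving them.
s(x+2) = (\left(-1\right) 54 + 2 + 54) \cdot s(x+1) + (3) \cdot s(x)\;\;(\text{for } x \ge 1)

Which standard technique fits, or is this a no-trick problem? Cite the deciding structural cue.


Verdict: the characteristic-root method — linear, homogeneous, constant coefficients: solutions of the form r^x exist — find the roots of the characteristic polynomial.


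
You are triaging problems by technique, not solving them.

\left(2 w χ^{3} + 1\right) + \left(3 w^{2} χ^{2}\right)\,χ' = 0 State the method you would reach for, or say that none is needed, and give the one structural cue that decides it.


Diagnosis: the exact-equation method — check exactness first: here it holds (2 w χ^{3} + 1, 3 w^{2} χ^{2} have matching cross partials), so no integrating factor is needed.


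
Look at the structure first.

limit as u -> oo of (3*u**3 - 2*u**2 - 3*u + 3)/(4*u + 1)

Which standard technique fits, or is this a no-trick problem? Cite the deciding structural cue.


Diagnosis: dominant-term comparison — growth-rate triage: the leading powers of u decide the limit, everything else is noise. Viewed as a single quotient this is an ∞/∞ form — an at-infinity application of l'Hôpital's rule would also resolve it; comparing leading growth reads the answer without differentiating.


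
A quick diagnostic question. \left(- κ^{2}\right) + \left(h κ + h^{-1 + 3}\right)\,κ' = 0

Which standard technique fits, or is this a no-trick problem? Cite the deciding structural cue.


Method: the homogeneous substitution — scaling h and κ together leaves the slope fixed — it depends only on κ/h, so substitute the ratio. With the right rearrangement (exchanging the roles of the variables where needed), this also fits a Bernoulli template; the homogeneous substitution reads the structure directly.


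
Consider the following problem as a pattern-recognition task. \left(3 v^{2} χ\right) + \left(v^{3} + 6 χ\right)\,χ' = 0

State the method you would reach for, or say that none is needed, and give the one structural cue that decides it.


Method: the exact-equation method — take the mixed partials of 3 v^{2} χ and v^{3} + 6 χ: they are equal, which certifies an exact differential.


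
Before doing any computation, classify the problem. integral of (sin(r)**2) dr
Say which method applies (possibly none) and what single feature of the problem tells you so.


Technique: a trigonometric identity — reduce sin(r)**2 with the power-reduction formula and the integral becomes first-degree trigonometry.


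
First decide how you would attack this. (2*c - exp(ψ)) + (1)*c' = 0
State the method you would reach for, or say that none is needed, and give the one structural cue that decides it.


Best approach: a linear integrating factor — c appears only to the first power with coefficient 2 — the classic integrating-factor setup.


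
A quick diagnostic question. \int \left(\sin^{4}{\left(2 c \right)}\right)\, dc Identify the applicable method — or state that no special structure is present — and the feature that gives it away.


Best approach: a trigonometric identity — \sin^{4}{\left(2 c \right)} is an even power — the power-reduction identity rewrites it into first-degree cosines.


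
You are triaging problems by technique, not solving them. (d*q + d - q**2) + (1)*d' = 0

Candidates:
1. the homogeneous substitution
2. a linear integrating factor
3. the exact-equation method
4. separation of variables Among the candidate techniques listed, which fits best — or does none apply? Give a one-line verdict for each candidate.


Technique: a linear integrating factor — the unknown enters only to the first power against a nonzero forcing term — the integrating-factor template applies directly.
- the homogeneous substitution — rescaling both variables together changes the slope, so no ratio substitution collapses it.
- a linear integrating factor — a fit — the right tool for this form.
- the exact-equation method — exactness fails on the nose — the mixed partials do not match.
- separation of variables — no algebra isolates the independent variable on one side and the unknown on the other.


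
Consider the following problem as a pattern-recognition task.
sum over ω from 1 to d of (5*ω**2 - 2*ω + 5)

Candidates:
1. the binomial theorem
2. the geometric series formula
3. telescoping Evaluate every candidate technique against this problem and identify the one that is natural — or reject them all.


Method: no special technique — no ratio, no shift structure, no binomial pattern: sum the constant-multiple powers of ω with known formulas.
- the binomial theorem — the summand does not match any term pattern of an expanded binomial power.
- the geometric series formula: no single multiplier carries one term to the next throughout the sum.
- telescoping: the summand is not presented as a shifted difference — a telescoping rewrite may exist, but the displayed structure does not offer one.


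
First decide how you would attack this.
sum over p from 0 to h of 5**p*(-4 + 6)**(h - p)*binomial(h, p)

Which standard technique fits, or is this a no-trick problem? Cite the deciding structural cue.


Technique: the binomial theorem — binomial coefficients against complementary powers of 5 and (-4 + 6): recognize the binomial expansion and resum.


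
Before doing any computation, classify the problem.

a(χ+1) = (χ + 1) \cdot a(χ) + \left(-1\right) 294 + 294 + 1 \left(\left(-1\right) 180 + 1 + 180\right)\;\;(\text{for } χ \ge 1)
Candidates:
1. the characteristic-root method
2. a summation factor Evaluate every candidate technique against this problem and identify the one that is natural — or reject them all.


Best approach: a summation factor — one-term recursion with variable weight χ + 1 is solved by product normalization, not by root-finding.
- the characteristic-root method: the coefficients vary with the index, breaking the constant-coefficient structure the method needs.
- a summation factor — yes, a natural case for it.


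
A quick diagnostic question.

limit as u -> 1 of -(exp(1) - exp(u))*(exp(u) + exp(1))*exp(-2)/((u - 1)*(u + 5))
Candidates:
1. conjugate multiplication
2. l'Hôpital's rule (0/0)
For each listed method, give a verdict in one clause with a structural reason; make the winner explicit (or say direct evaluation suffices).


Diagnosis: l'Hôpital's rule (0/0) — plug in 1: top and bottom both hit zero, so differentiate each and retry. A first-order expansion at the point is an equally standard path; the rule packages it.
- conjugate multiplication: multiplying by a conjugate would not remove any indeterminacy here.
- l'Hôpital's rule (0/0): yes — fits the structure here.


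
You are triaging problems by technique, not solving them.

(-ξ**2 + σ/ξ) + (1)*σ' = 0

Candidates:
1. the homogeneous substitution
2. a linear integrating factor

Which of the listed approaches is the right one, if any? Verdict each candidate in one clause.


Verdict: a linear integrating factor — the unknown enters only to the first power against a nonzero forcing term — the integrating-factor template applies directly.
- the homogeneous substitution: the slope changes under joint rescaling, failing the degree-zero test.
- a linear integrating factor: yes, a natural case for it.


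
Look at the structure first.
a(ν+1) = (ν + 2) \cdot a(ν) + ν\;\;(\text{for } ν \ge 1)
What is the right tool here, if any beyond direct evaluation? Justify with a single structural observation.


Best approach: a summation factor — an index-dependent multiplier ν + 2 rules out characteristic roots; a summation factor converts it to a pure difference.


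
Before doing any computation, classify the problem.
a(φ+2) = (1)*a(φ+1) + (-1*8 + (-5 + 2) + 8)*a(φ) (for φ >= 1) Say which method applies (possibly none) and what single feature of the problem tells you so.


Method: the characteristic-root method — fixed numeric weights on consecutive terms and no forcing term added: the root method in its home territory.


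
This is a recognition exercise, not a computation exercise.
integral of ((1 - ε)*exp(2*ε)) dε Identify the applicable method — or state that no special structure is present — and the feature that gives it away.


Technique: integration by parts — 1 - ε dies after finitely many derivatives while exp(2*ε) cycles under integration — the tabular/parts setup.


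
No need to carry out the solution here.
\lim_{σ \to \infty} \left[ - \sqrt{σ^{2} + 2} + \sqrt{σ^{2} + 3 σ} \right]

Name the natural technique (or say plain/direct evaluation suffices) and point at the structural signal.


Verdict: conjugate multiplication — neither \sqrt{σ^{2} + 3 σ} nor \sqrt{σ^{2} + 2} converges alone, so rewrite their difference as a conjugate-rationalized quotient first.


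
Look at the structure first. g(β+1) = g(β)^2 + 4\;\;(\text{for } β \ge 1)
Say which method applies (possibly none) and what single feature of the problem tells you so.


Diagnosis: no special technique — each new value is a nonlinear function of earlier ones — scaling arguments and superposition both fail.


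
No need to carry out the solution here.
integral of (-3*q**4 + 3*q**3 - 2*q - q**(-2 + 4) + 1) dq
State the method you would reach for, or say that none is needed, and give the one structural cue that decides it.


Verdict: no special technique — a term-by-term power-rule job in q; no substitution or rearrangement earns its keep here.


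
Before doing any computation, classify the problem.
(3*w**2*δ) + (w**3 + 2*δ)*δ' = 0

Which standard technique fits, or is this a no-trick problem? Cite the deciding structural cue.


Technique: the exact-equation method — the cross partial derivatives of 3*w**2*δ and w**3 + 2*δ agree, so the left side is the total differential of one potential in w and δ.


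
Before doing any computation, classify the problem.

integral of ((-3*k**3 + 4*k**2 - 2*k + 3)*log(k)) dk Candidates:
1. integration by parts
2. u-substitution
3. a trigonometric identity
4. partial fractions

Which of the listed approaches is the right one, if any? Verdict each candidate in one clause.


Best approach: integration by parts — logs resist antidifferentiation but differentiate beautifully; pair log(k) with the polynomial -3*k**3 + 4*k**2 - 2*k + 3 via parts.
- integration by parts — applies; the problem has the shape this method handles.
- u-substitution — no subexpression of the integrand serves as a whole-integral substitution inner — individual terms may offer their own, but none carries its derivative as a factor of the full integrand; a working change of variable would have to be constructed from outside the expression.
- a trigonometric identity: no sine or cosine appears, so there is nothing for a trigonometric identity to act on.
- partial fractions — the expression is not a ratio of polynomials that decomposes further.


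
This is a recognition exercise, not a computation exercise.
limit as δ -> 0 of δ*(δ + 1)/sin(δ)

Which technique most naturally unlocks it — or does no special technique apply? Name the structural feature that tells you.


Verdict: l'Hôpital's rule (0/0) — both numerator and denominator vanish at 0: the genuine 0/0 indeterminate that l'Hôpital exists for. A first-order expansion at the point is an equally standard path; the rule packages it.


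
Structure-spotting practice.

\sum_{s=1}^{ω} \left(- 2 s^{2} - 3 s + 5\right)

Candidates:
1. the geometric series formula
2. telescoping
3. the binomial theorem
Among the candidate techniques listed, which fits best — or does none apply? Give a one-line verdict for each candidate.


Technique: no special technique — every summand is a constant multiple of a power of s — apply the standard power-sum identities one degree at a time.
- the geometric series formula: consecutive terms are not related by a fixed multiplier.
- telescoping: the summand is not presented as a shifted difference — a telescoping rewrite may exist, but the displayed structure does not offer one.
- the binomial theorem — there is no pair of bases whose matched powers would reassemble into a single binomial power.


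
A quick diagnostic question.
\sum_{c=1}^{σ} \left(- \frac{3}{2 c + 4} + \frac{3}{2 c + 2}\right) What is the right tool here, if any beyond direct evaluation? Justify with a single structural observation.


Technique: telescoping — a difference of consecutive values of one function (\frac{3}{2 c + 2} at one index and the next) — telescoping by construction.


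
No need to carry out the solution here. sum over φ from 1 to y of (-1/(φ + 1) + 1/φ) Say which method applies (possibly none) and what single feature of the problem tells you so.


Diagnosis: telescoping — spot the paired structure — each term adds 1/φ and subtracts its successor value, which the next term restores: the definition of a telescoping chain.


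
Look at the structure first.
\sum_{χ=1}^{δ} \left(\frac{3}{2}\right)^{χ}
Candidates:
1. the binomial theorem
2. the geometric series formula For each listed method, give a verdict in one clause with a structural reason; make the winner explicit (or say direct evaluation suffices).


Best approach: the geometric series formula — term-over-term division gives \frac{3}{2} every time — index-free ratio, geometric sum formula applies.
- the binomial theorem — there is no pair of bases whose matched powers would reassemble into a single binomial power.
- the geometric series formula: a fit — the right tool for this form.


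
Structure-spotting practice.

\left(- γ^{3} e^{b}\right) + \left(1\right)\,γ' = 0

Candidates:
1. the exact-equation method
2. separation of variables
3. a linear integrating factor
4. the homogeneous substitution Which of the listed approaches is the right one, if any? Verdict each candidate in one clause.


Technique: separation of variables — solved for the derivative, the right side splits multiplicatively into a function of each variable alone — divide and integrate each side.
- the exact-equation method — no potential function has this form as its differential, as written.
- separation of variables: yes — fits the structure here.
- a linear integrating factor: a nonlinear term in the unknown puts this outside the integrating-factor template.
- the homogeneous substitution — the slope does not depend on the ratio of the variables alone.
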